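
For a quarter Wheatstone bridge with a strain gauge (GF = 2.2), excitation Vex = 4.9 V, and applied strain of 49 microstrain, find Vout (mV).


Quarter bridge output: Vout = (GF * epsilon * Vex) / 4.
Vout = (2.2 * 49e-6 * 4.9) / 4
Vout = 0.00052822 / 4 V
Vout = 0.00013206 V = 0.1321 mV

0.1321 mV


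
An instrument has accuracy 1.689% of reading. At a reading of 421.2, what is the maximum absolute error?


Absolute error = (accuracy% / 100) * reading.
Error = (1.689 / 100) * 421.2
Error = 0.01689 * 421.2
Error = 7.1141

7.1141


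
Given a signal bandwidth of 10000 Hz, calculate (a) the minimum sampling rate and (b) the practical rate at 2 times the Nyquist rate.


By Nyquist theorem, fs_min = 2 * fmax.
fs_min = 2 * 10000 = 20000 Hz
Practical rate = 2 * fs_min = 2 * 20000 = 40000 Hz

fs_min = 20000 Hz, fs_practical = 40000 Hz


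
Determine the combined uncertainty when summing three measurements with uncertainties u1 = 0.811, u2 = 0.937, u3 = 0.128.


For a sum of independent quantities, uc = sqrt(u1^2 + u2^2 + u3^2).
uc = sqrt(0.811^2 + 0.937^2 + 0.128^2)
uc = sqrt(0.657721 + 0.877969 + 0.016384)
uc = 1.2458

1.2458


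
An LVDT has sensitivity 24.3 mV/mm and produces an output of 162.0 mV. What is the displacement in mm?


Displacement = Vout / sensitivity.
d = 162.0 / 24.3
d = 6.667 mm

6.667 mm


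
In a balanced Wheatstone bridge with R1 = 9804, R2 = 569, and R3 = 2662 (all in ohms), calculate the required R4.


At balance: R1*R4 = R2*R3, so R4 = R2*R3/R1.
R4 = 569 * 2662 / 9804
R4 = 1514678 / 9804
R4 = 154.5 ohm

154.5 ohm


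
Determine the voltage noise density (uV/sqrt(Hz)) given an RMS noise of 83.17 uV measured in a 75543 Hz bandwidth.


Noise spectral density = Vrms / sqrt(BW).
NSD = 83.17 / sqrt(75543)
NSD = 83.17 / 274.8509
NSD = 0.3026 uV/sqrt(Hz)

0.3026 uV/sqrt(Hz)


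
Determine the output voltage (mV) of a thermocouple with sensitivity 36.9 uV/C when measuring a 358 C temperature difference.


The thermocouple output V = sensitivity * dT.
V = 36.9 uV/C * 358 C
V = 13210.2 uV
V = 13.21 mV

13.21 mV


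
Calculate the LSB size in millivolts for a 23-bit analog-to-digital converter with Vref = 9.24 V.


The resolution (LSB) of an ADC is Vref / 2^n.
LSB = 9.24 / 2^23
LSB = 9.24 / 8388608
LSB = 1.1e-06 V = 0.00110149 mV

0.00110149 mV


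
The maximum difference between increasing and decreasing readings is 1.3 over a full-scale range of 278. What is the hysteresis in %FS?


Hysteresis = (max difference / full scale) * 100%.
H = (1.3 / 278) * 100
H = 0.468 %FS

0.468 %FS


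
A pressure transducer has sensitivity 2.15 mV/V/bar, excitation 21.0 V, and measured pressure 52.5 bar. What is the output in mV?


Output = sensitivity * Vex * P.
Vout = 2.15 * 21.0 * 52.5
Vout = 45.15 * 52.5
Vout = 2370.38 mV

2370.38 mV


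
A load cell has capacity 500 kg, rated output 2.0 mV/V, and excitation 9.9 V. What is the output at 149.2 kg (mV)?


Vout = rated_output * Vex * (load / capacity).
Vout = 2.0 * 9.9 * (149.2 / 500)
Vout = 2.0 * 9.9 * 0.2984
Vout = 5.908 mV

5.908 mV


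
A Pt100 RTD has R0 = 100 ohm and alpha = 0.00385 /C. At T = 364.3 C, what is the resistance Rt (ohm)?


The RTD equation: Rt = R0 * (1 + alpha * T).
Rt = 100 * (1 + 0.00385 * 364.3)
Rt = 100 * (1 + 1.402555)
Rt = 100 * 2.402555
Rt = 240.256 ohm

240.256 ohm


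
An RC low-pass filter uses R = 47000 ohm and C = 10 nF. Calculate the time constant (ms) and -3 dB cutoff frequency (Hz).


Time constant: tau = R * C.
tau = 47000 * 1.00e-08 = 0.00047 s
tau = 0.47 ms
Cutoff frequency: fc = 1 / (2*pi*R*C).
fc = 1 / (2*pi*0.00047) = 338.63 Hz

tau = 0.47 ms, fc = 338.63 Hz


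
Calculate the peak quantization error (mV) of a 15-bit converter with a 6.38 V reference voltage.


The maximum quantization error is +/- LSB/2.
LSB = Vref / 2^n = 6.38 / 32768 = 0.0001947 V
Max error = LSB / 2 = 0.0001947 / 2 = 9.735e-05 V
Max error = 0.0974 mV

0.0974 mV


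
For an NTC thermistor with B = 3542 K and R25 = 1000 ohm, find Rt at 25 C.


NTC thermistor equation: Rt = R25 * exp(B * (1/T - 1/T25)).
T in Kelvin: 298.15 K, T25 = 298.15 K
1/T - 1/T25 = 1/298.15 - 1/298.15 = 0.0
B * (1/T - 1/T25) = 3542 * 0.0 = 0.0
Rt = 1000 * exp(0.0) = 1000.0 ohm

1000.0 ohm


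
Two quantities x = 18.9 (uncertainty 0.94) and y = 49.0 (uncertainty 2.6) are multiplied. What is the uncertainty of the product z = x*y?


For a product z = x*y, the relative uncertainty is:
uz/z = sqrt((ux/x)^2 + (uy/y)^2)
Relative uncertainties: ux/x = 0.94/18.9 = 0.049735
uy/y = 2.6/49.0 = 0.053061
z = 18.9 * 49.0 = 926.1
uz = 926.1 * sqrt(0.049735^2 + 0.053061^2) = 67.352

67.352


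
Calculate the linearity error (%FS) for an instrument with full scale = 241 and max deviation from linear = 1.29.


Linearity error = (max deviation / full scale) * 100%.
Linearity = (1.29 / 241) * 100
Linearity = 0.535 %FS

0.535 %FS


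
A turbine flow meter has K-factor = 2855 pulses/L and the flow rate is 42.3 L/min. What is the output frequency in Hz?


Frequency = K * Q / 60 (converting L/min to L/s).
f = 2855 * 42.3 / 60
f = 120766.5 / 60
f = 2012.77 Hz

2012.77 Hz


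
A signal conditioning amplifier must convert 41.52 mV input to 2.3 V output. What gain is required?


Gain = Vout / Vin (converting to same units).
G = 2.3 V / 41.52 mV
G = 2300.0 mV / 41.52 mV
G = 55.39

55.39


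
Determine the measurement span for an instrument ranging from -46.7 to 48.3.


Span = upper range - lower range.
Span = 48.3 - (-46.7)
Span = 95.0

95.0


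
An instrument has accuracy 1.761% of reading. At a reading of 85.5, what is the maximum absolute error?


Absolute error = (accuracy% / 100) * reading.
Error = (1.761 / 100) * 85.5
Error = 0.01761 * 85.5
Error = 1.5057

1.5057


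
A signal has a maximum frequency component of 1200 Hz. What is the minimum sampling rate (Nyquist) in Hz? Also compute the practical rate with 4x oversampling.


By Nyquist theorem, fs_min = 2 * fmax.
fs_min = 2 * 1200 = 2400 Hz
Practical rate = 4 * fs_min = 4 * 2400 = 9600 Hz

fs_min = 2400 Hz, fs_practical = 9600 Hz


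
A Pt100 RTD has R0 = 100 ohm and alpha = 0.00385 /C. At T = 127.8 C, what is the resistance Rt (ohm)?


The RTD equation: Rt = R0 * (1 + alpha * T).
Rt = 100 * (1 + 0.00385 * 127.8)
Rt = 100 * (1 + 0.49203)
Rt = 100 * 1.49203
Rt = 149.203 ohm

149.203 ohm


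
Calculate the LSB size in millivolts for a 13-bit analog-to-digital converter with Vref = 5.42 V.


The resolution (LSB) of an ADC is Vref / 2^n.
LSB = 5.42 / 2^13
LSB = 5.42 / 8192
LSB = 0.00066162 V = 0.66162109 mV

0.66162109 mV


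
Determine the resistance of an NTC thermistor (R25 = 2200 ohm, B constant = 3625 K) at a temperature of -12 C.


NTC thermistor equation: Rt = R25 * exp(B * (1/T - 1/T25)).
T in Kelvin: 261.15 K, T25 = 298.15 K
1/T - 1/T25 = 1/261.15 - 1/298.15 = 0.0004752
B * (1/T - 1/T25) = 3625 * 0.0004752 = 1.7226
Rt = 2200 * exp(1.7226) = 12318.0 ohm

12318.0 ohm


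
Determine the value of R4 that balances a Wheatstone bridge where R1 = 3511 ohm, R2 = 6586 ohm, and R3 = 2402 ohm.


At balance: R1*R4 = R2*R3, so R4 = R2*R3/R1.
R4 = 6586 * 2402 / 3511
R4 = 15819572 / 3511
R4 = 4505.72 ohm

4505.72 ohm


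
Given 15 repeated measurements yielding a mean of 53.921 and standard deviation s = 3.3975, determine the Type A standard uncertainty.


The standard uncertainty for Type A evaluation is u = s / sqrt(n).
u = 3.3975 / sqrt(15)
u = 3.3975 / 3.873
u = 0.8772

0.8772


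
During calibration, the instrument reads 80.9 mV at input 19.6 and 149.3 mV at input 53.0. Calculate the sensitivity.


Sensitivity = (y2 - y1) / (x2 - x1).
S = (149.3 - 80.9) / (53.0 - 19.6)
S = 68.4 / 33.4
S = 2.0479 mV/unit

2.0479 mV/unit


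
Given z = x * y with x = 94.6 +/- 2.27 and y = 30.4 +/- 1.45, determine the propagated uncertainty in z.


For a product z = x*y, the relative uncertainty is:
uz/z = sqrt((ux/x)^2 + (uy/y)^2)
Relative uncertainties: ux/x = 2.27/94.6 = 0.023996
uy/y = 1.45/30.4 = 0.047697
z = 94.6 * 30.4 = 2875.8
uz = 2875.8 * sqrt(0.023996^2 + 0.047697^2) = 153.55

153.55


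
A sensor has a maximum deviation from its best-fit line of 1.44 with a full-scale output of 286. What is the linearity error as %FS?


Linearity error = (max deviation / full scale) * 100%.
Linearity = (1.44 / 286) * 100
Linearity = 0.503 %FS

0.503 %FS


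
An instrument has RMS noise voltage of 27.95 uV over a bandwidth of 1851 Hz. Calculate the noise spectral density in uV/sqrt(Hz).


Noise spectral density = Vrms / sqrt(BW).
NSD = 27.95 / sqrt(1851)
NSD = 27.95 / 43.0232
NSD = 0.6496 uV/sqrt(Hz)

0.6496 uV/sqrt(Hz)


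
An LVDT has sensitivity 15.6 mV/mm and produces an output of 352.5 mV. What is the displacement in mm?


Displacement = Vout / sensitivity.
d = 352.5 / 15.6
d = 22.596 mm

22.596 mm


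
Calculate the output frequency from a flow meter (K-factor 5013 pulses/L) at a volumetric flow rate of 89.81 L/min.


Frequency = K * Q / 60 (converting L/min to L/s).
f = 5013 * 89.81 / 60
f = 450217.53 / 60
f = 7503.63 Hz

7503.63 Hz


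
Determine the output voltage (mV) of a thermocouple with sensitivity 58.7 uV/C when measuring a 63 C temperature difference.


The thermocouple output V = sensitivity * dT.
V = 58.7 uV/C * 63 C
V = 3698.1 uV
V = 3.698 mV

3.698 mV


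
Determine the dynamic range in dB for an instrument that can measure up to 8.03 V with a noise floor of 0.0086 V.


Dynamic range = 20 * log10(Vmax / Vnoise).
DR = 20 * log10(8.03 / 0.0086)
DR = 20 * log10(933.72)
DR = 59.4 dB

59.4 dB


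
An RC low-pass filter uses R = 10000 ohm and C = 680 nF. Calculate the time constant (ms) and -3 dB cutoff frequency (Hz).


Time constant: tau = R * C.
tau = 10000 * 6.80e-07 = 0.0068 s
tau = 6.8 ms
Cutoff frequency: fc = 1 / (2*pi*R*C).
fc = 1 / (2*pi*0.0068) = 23.41 Hz

tau = 6.8 ms, fc = 23.41 Hz


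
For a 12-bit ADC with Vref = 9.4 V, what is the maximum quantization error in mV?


The maximum quantization error is +/- LSB/2.
LSB = Vref / 2^n = 9.4 / 4096 = 0.00229492 V
Max error = LSB / 2 = 0.00229492 / 2 = 0.00114746 V
Max error = 1.1475 mV

1.1475 mV


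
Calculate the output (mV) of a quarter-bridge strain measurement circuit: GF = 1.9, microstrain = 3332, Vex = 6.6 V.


Quarter bridge output: Vout = (GF * epsilon * Vex) / 4.
Vout = (1.9 * 3332e-6 * 6.6) / 4
Vout = 0.04178328 / 4 V
Vout = 0.01044582 V = 10.4458 mV

10.4458 mV


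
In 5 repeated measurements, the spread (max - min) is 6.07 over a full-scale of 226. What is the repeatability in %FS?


Repeatability = (spread / full scale) * 100%.
R = (6.07 / 226) * 100
R = 2.686 %FS

2.686 %FS


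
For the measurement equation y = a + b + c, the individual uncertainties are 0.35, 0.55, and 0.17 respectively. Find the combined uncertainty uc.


For a sum of independent quantities, uc = sqrt(u1^2 + u2^2 + u3^2).
uc = sqrt(0.35^2 + 0.55^2 + 0.17^2)
uc = sqrt(0.1225 + 0.3025 + 0.0289)
uc = 0.6737

0.6737


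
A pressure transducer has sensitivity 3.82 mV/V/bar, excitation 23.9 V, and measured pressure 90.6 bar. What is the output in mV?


Output = sensitivity * Vex * P.
Vout = 3.82 * 23.9 * 90.6
Vout = 91.298 * 90.6
Vout = 8271.6 mV

8271.6 mV


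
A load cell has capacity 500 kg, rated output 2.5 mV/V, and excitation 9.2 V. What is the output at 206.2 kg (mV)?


Vout = rated_output * Vex * (load / capacity).
Vout = 2.5 * 9.2 * (206.2 / 500)
Vout = 2.5 * 9.2 * 0.4124
Vout = 9.485 mV

9.485 mV


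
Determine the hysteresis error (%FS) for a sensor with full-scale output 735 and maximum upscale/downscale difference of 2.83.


Hysteresis = (max difference / full scale) * 100%.
H = (2.83 / 735) * 100
H = 0.385 %FS

0.385 %FS


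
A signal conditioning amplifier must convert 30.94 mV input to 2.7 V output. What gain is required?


Gain = Vout / Vin (converting to same units).
G = 2.7 V / 30.94 mV
G = 2700.0 mV / 30.94 mV
G = 87.27

87.27


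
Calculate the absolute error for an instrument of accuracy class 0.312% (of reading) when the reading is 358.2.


Absolute error = (accuracy% / 100) * reading.
Error = (0.312 / 100) * 358.2
Error = 0.00312 * 358.2
Error = 1.1176

1.1176


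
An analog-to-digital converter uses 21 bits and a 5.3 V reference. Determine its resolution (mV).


The resolution (LSB) of an ADC is Vref / 2^n.
LSB = 5.3 / 2^21
LSB = 5.3 / 2097152
LSB = 2.53e-06 V = 0.00252724 mV

0.00252724 mV


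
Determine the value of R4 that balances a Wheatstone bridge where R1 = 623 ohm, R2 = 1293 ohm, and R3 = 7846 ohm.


At balance: R1*R4 = R2*R3, so R4 = R2*R3/R1.
R4 = 1293 * 7846 / 623
R4 = 10144878 / 623
R4 = 16283.91 ohm

16283.91 ohm


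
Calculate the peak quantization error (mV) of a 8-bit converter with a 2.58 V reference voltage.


The maximum quantization error is +/- LSB/2.
LSB = Vref / 2^n = 2.58 / 256 = 0.01007813 V
Max error = LSB / 2 = 0.01007813 / 2 = 0.00503906 V
Max error = 5.0391 mV

5.0391 mV


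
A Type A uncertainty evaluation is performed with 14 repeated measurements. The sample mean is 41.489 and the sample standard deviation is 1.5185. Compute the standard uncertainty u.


The standard uncertainty for Type A evaluation is u = s / sqrt(n).
u = 1.5185 / sqrt(14)
u = 1.5185 / 3.7417
u = 0.4058

0.4058


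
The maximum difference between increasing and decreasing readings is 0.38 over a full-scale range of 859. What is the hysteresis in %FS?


Hysteresis = (max difference / full scale) * 100%.
H = (0.38 / 859) * 100
H = 0.044 %FS

0.044 %FS


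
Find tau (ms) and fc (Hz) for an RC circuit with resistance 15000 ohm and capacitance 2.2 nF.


Time constant: tau = R * C.
tau = 15000 * 2.20e-09 = 3.3e-05 s
tau = 0.033 ms
Cutoff frequency: fc = 1 / (2*pi*R*C).
fc = 1 / (2*pi*3.3e-05) = 4822.88 Hz

tau = 0.033 ms, fc = 4822.88 Hz


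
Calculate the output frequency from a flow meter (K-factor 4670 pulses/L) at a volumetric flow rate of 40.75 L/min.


Frequency = K * Q / 60 (converting L/min to L/s).
f = 4670 * 40.75 / 60
f = 190302.5 / 60
f = 3171.71 Hz

3171.71 Hz


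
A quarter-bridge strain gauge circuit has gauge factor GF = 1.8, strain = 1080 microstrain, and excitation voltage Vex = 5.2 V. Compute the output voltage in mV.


Quarter bridge output: Vout = (GF * epsilon * Vex) / 4.
Vout = (1.8 * 1080e-6 * 5.2) / 4
Vout = 0.0101088 / 4 V
Vout = 0.0025272 V = 2.5272 mV

2.5272 mV


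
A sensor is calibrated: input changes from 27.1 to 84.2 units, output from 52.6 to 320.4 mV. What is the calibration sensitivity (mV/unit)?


Sensitivity = (y2 - y1) / (x2 - x1).
S = (320.4 - 52.6) / (84.2 - 27.1)
S = 267.8 / 57.1
S = 4.69 mV/unit

4.69 mV/unit


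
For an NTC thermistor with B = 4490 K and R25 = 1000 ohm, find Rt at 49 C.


NTC thermistor equation: Rt = R25 * exp(B * (1/T - 1/T25)).
T in Kelvin: 322.15 K, T25 = 298.15 K
1/T - 1/T25 = 1/322.15 - 1/298.15 = -0.00024987
B * (1/T - 1/T25) = 4490 * -0.00024987 = -1.1219
Rt = 1000 * exp(-1.1219) = 325.7 ohm

325.7 ohm


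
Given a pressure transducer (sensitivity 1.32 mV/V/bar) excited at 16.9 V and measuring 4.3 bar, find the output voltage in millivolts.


Output = sensitivity * Vex * P.
Vout = 1.32 * 16.9 * 4.3
Vout = 22.308 * 4.3
Vout = 95.92 mV

95.92 mV


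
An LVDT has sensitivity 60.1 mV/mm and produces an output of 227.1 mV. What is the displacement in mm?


Displacement = Vout / sensitivity.
d = 227.1 / 60.1
d = 3.779 mm

3.779 mm


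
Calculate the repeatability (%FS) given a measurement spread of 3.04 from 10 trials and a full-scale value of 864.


Repeatability = (spread / full scale) * 100%.
R = (3.04 / 864) * 100
R = 0.352 %FS

0.352 %FS


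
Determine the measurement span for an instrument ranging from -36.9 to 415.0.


Span = upper range - lower range.
Span = 415.0 - (-36.9)
Span = 451.9

451.9


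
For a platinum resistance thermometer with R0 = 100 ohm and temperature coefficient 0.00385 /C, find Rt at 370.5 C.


The RTD equation: Rt = R0 * (1 + alpha * T).
Rt = 100 * (1 + 0.00385 * 370.5)
Rt = 100 * (1 + 1.426425)
Rt = 100 * 2.426425
Rt = 242.643 ohm

242.643 ohm


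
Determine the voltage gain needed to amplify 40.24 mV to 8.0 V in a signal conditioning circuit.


Gain = Vout / Vin (converting to same units).
G = 8.0 V / 40.24 mV
G = 8000.0 mV / 40.24 mV
G = 198.81

198.81


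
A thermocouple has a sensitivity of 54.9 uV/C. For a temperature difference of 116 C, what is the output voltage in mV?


The thermocouple output V = sensitivity * dT.
V = 54.9 uV/C * 116 C
V = 6368.4 uV
V = 6.368 mV

6.368 mV


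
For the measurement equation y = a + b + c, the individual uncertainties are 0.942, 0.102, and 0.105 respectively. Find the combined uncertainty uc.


For a sum of independent quantities, uc = sqrt(u1^2 + u2^2 + u3^2).
uc = sqrt(0.942^2 + 0.102^2 + 0.105^2)
uc = sqrt(0.887364 + 0.010404 + 0.011025)
uc = 0.9533

0.9533


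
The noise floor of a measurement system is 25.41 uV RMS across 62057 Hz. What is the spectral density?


Noise spectral density = Vrms / sqrt(BW).
NSD = 25.41 / sqrt(62057)
NSD = 25.41 / 249.1124
NSD = 0.102 uV/sqrt(Hz)

0.102 uV/sqrt(Hz)


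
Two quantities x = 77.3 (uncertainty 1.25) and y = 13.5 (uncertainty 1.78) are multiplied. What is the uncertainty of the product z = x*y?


For a product z = x*y, the relative uncertainty is:
uz/z = sqrt((ux/x)^2 + (uy/y)^2)
Relative uncertainties: ux/x = 1.25/77.3 = 0.016171
uy/y = 1.78/13.5 = 0.131852
z = 77.3 * 13.5 = 1043.5
uz = 1043.5 * sqrt(0.016171^2 + 0.131852^2) = 138.625

138.625


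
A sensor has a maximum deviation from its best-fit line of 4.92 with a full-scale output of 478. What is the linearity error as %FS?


Linearity error = (max deviation / full scale) * 100%.
Linearity = (4.92 / 478) * 100
Linearity = 1.029 %FS

1.029 %FS


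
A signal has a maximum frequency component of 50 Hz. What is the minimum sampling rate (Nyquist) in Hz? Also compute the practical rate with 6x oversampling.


By Nyquist theorem, fs_min = 2 * fmax.
fs_min = 2 * 50 = 100 Hz
Practical rate = 6 * fs_min = 6 * 100 = 600 Hz

fs_min = 100 Hz, fs_practical = 600 Hz


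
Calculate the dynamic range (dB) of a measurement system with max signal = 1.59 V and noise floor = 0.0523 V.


Dynamic range = 20 * log10(Vmax / Vnoise).
DR = 20 * log10(1.59 / 0.0523)
DR = 20 * log10(30.4)
DR = 29.66 dB

29.66 dB


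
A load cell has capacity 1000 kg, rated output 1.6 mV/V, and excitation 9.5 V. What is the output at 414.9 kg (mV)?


Vout = rated_output * Vex * (load / capacity).
Vout = 1.6 * 9.5 * (414.9 / 1000)
Vout = 1.6 * 9.5 * 0.4149
Vout = 6.306 mV

6.306 mV


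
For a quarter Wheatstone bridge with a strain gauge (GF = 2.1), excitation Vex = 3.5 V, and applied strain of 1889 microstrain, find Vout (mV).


Quarter bridge output: Vout = (GF * epsilon * Vex) / 4.
Vout = (2.1 * 1889e-6 * 3.5) / 4
Vout = 0.01388415 / 4 V
Vout = 0.00347104 V = 3.471 mV

3.471 mV


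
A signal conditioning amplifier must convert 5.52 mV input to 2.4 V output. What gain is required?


Gain = Vout / Vin (converting to same units).
G = 2.4 V / 5.52 mV
G = 2400.0 mV / 5.52 mV
G = 434.78

434.78


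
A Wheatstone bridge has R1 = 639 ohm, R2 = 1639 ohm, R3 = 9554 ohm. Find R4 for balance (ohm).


At balance: R1*R4 = R2*R3, so R4 = R2*R3/R1.
R4 = 1639 * 9554 / 639
R4 = 15659006 / 639
R4 = 24505.49 ohm

24505.49 ohm


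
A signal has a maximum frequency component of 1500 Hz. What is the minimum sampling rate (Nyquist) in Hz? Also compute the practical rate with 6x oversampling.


By Nyquist theorem, fs_min = 2 * fmax.
fs_min = 2 * 1500 = 3000 Hz
Practical rate = 6 * fs_min = 6 * 3000 = 18000 Hz

fs_min = 3000 Hz, fs_practical = 18000 Hz


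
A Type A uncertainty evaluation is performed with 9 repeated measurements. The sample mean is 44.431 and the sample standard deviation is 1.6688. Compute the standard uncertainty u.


The standard uncertainty for Type A evaluation is u = s / sqrt(n).
u = 1.6688 / sqrt(9)
u = 1.6688 / 3.0
u = 0.5563

0.5563


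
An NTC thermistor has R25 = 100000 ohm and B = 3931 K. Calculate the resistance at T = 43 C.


NTC thermistor equation: Rt = R25 * exp(B * (1/T - 1/T25)).
T in Kelvin: 316.15 K, T25 = 298.15 K
1/T - 1/T25 = 1/316.15 - 1/298.15 = -0.00019096
B * (1/T - 1/T25) = 3931 * -0.00019096 = -0.7507
Rt = 100000 * exp(-0.7507) = 47205.1 ohm

47205.1 ohm


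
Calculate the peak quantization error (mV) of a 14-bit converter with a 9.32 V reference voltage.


The maximum quantization error is +/- LSB/2.
LSB = Vref / 2^n = 9.32 / 16384 = 0.00056885 V
Max error = LSB / 2 = 0.00056885 / 2 = 0.00028442 V
Max error = 0.2844 mV

0.2844 mV


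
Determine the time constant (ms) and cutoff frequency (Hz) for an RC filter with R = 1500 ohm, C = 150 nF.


Time constant: tau = R * C.
tau = 1500 * 1.50e-07 = 0.000225 s
tau = 0.225 ms
Cutoff frequency: fc = 1 / (2*pi*R*C).
fc = 1 / (2*pi*0.000225) = 707.36 Hz

tau = 0.225 ms, fc = 707.36 Hz


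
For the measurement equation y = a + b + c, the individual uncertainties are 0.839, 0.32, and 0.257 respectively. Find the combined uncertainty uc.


For a sum of independent quantities, uc = sqrt(u1^2 + u2^2 + u3^2).
uc = sqrt(0.839^2 + 0.32^2 + 0.257^2)
uc = sqrt(0.703921 + 0.1024 + 0.066049)
uc = 0.934

0.934


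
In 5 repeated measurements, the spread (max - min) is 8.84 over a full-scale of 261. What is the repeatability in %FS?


Repeatability = (spread / full scale) * 100%.
R = (8.84 / 261) * 100
R = 3.387 %FS

3.387 %FS


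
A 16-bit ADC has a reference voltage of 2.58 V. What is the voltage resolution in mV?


The resolution (LSB) of an ADC is Vref / 2^n.
LSB = 2.58 / 2^16
LSB = 2.58 / 65536
LSB = 3.937e-05 V = 0.03936768 mV

0.03936768 mV


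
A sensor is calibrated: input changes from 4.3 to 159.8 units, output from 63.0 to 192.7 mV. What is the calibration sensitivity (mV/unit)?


Sensitivity = (y2 - y1) / (x2 - x1).
S = (192.7 - 63.0) / (159.8 - 4.3)
S = 129.7 / 155.5
S = 0.8341 mV/unit

0.8341 mV/unit


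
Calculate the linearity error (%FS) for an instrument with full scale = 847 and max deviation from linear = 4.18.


Linearity error = (max deviation / full scale) * 100%.
Linearity = (4.18 / 847) * 100
Linearity = 0.494 %FS

0.494 %FS


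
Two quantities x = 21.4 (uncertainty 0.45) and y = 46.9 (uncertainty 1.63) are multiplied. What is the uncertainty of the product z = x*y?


For a product z = x*y, the relative uncertainty is:
uz/z = sqrt((ux/x)^2 + (uy/y)^2)
Relative uncertainties: ux/x = 0.45/21.4 = 0.021028
uy/y = 1.63/46.9 = 0.034755
z = 21.4 * 46.9 = 1003.7
uz = 1003.7 * sqrt(0.021028^2 + 0.034755^2) = 40.77

40.77


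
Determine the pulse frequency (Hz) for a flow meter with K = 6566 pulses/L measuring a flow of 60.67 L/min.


Frequency = K * Q / 60 (converting L/min to L/s).
f = 6566 * 60.67 / 60
f = 398359.22 / 60
f = 6639.32 Hz

6639.32 Hz


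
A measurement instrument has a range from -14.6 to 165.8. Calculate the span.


Span = upper range - lower range.
Span = 165.8 - (-14.6)
Span = 180.4

180.4


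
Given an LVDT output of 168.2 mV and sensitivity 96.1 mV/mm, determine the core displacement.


Displacement = Vout / sensitivity.
d = 168.2 / 96.1
d = 1.75 mm

1.75 mm


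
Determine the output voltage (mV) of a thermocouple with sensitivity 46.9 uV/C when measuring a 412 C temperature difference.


The thermocouple output V = sensitivity * dT.
V = 46.9 uV/C * 412 C
V = 19322.8 uV
V = 19.323 mV

19.323 mV


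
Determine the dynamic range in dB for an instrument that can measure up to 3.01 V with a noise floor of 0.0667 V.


Dynamic range = 20 * log10(Vmax / Vnoise).
DR = 20 * log10(3.01 / 0.0667)
DR = 20 * log10(45.13)
DR = 33.09 dB

33.09 dB


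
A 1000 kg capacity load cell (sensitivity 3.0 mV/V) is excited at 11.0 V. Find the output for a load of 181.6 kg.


Vout = rated_output * Vex * (load / capacity).
Vout = 3.0 * 11.0 * (181.6 / 1000)
Vout = 3.0 * 11.0 * 0.1816
Vout = 5.993 mV

5.993 mV


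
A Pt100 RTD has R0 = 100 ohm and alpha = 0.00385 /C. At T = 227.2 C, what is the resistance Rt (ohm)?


The RTD equation: Rt = R0 * (1 + alpha * T).
Rt = 100 * (1 + 0.00385 * 227.2)
Rt = 100 * (1 + 0.87472)
Rt = 100 * 1.87472
Rt = 187.472 ohm

187.472 ohm


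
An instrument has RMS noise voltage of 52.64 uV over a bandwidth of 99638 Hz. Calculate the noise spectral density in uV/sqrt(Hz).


Noise spectral density = Vrms / sqrt(BW).
NSD = 52.64 / sqrt(99638)
NSD = 52.64 / 315.6549
NSD = 0.1668 uV/sqrt(Hz)

0.1668 uV/sqrt(Hz)


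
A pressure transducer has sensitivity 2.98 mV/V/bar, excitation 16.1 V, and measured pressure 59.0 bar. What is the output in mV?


Output = sensitivity * Vex * P.
Vout = 2.98 * 16.1 * 59.0
Vout = 47.978 * 59.0
Vout = 2830.7 mV

2830.7 mV


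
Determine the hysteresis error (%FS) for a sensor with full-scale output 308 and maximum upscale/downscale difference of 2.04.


Hysteresis = (max difference / full scale) * 100%.
H = (2.04 / 308) * 100
H = 0.662 %FS

0.662 %FS


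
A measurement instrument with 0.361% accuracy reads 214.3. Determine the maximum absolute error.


Absolute error = (accuracy% / 100) * reading.
Error = (0.361 / 100) * 214.3
Error = 0.00361 * 214.3
Error = 0.7736

0.7736


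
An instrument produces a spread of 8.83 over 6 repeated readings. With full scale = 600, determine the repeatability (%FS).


Repeatability = (spread / full scale) * 100%.
R = (8.83 / 600) * 100
R = 1.472 %FS

1.472 %FS


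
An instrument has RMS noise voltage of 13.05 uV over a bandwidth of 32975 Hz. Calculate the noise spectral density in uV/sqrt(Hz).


Noise spectral density = Vrms / sqrt(BW).
NSD = 13.05 / sqrt(32975)
NSD = 13.05 / 181.5902
NSD = 0.0719 uV/sqrt(Hz)

0.0719 uV/sqrt(Hz)


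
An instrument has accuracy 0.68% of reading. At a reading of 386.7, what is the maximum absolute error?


Absolute error = (accuracy% / 100) * reading.
Error = (0.68 / 100) * 386.7
Error = 0.0068 * 386.7
Error = 2.6296

2.6296


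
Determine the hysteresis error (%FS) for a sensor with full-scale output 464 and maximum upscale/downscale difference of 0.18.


Hysteresis = (max difference / full scale) * 100%.
H = (0.18 / 464) * 100
H = 0.039 %FS

0.039 %FS


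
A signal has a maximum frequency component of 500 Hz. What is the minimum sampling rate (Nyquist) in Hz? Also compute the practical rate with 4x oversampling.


By Nyquist theorem, fs_min = 2 * fmax.
fs_min = 2 * 500 = 1000 Hz
Practical rate = 4 * fs_min = 4 * 1000 = 4000 Hz

fs_min = 1000 Hz, fs_practical = 4000 Hz


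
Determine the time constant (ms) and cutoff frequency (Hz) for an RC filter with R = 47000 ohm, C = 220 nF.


Time constant: tau = R * C.
tau = 47000 * 2.20e-07 = 0.01034 s
tau = 10.34 ms
Cutoff frequency: fc = 1 / (2*pi*R*C).
fc = 1 / (2*pi*0.01034) = 15.39 Hz

tau = 10.34 ms, fc = 15.39 Hz


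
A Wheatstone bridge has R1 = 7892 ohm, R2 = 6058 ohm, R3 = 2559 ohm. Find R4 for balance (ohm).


At balance: R1*R4 = R2*R3, so R4 = R2*R3/R1.
R4 = 6058 * 2559 / 7892
R4 = 15502422 / 7892
R4 = 1964.32 ohm

1964.32 ohm


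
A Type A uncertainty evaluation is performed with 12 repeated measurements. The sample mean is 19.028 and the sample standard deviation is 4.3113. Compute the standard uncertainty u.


The standard uncertainty for Type A evaluation is u = s / sqrt(n).
u = 4.3113 / sqrt(12)
u = 4.3113 / 3.4641
u = 1.2446

1.2446


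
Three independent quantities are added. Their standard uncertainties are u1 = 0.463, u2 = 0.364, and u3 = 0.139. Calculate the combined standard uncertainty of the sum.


For a sum of independent quantities, uc = sqrt(u1^2 + u2^2 + u3^2).
uc = sqrt(0.463^2 + 0.364^2 + 0.139^2)
uc = sqrt(0.214369 + 0.132496 + 0.019321)
uc = 0.6051

0.6051


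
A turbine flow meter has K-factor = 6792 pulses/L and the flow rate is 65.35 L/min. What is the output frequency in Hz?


Frequency = K * Q / 60 (converting L/min to L/s).
f = 6792 * 65.35 / 60
f = 443857.2 / 60
f = 7397.62 Hz

7397.62 Hz


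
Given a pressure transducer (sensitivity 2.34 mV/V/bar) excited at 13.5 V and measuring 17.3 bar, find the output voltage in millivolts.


Output = sensitivity * Vex * P.
Vout = 2.34 * 13.5 * 17.3
Vout = 31.59 * 17.3
Vout = 546.51 mV

546.51 mV


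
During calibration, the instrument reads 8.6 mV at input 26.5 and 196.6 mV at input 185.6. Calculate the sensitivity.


Sensitivity = (y2 - y1) / (x2 - x1).
S = (196.6 - 8.6) / (185.6 - 26.5)
S = 188.0 / 159.1
S = 1.1816 mV/unit

1.1816 mV/unit


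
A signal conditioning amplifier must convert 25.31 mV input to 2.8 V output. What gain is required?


Gain = Vout / Vin (converting to same units).
G = 2.8 V / 25.31 mV
G = 2800.0 mV / 25.31 mV
G = 110.63

110.63


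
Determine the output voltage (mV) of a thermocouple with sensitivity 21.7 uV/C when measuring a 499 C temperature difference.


The thermocouple output V = sensitivity * dT.
V = 21.7 uV/C * 499 C
V = 10828.3 uV
V = 10.828 mV

10.828 mV


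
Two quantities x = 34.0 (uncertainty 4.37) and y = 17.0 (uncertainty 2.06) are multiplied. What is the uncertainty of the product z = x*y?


For a product z = x*y, the relative uncertainty is:
uz/z = sqrt((ux/x)^2 + (uy/y)^2)
Relative uncertainties: ux/x = 4.37/34.0 = 0.128529
uy/y = 2.06/17.0 = 0.121176
z = 34.0 * 17.0 = 578.0
uz = 578.0 * sqrt(0.128529^2 + 0.121176^2) = 102.101

102.101


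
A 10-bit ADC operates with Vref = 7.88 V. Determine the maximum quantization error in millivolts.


The maximum quantization error is +/- LSB/2.
LSB = Vref / 2^n = 7.88 / 1024 = 0.00769531 V
Max error = LSB / 2 = 0.00769531 / 2 = 0.00384766 V
Max error = 3.8477 mV

3.8477 mV


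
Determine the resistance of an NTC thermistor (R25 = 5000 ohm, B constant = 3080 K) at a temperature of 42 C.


NTC thermistor equation: Rt = R25 * exp(B * (1/T - 1/T25)).
T in Kelvin: 315.15 K, T25 = 298.15 K
1/T - 1/T25 = 1/315.15 - 1/298.15 = -0.00018092
B * (1/T - 1/T25) = 3080 * -0.00018092 = -0.5572
Rt = 5000 * exp(-0.5572) = 2863.9 ohm

2863.9 ohm


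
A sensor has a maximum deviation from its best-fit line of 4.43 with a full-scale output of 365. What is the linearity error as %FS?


Linearity error = (max deviation / full scale) * 100%.
Linearity = (4.43 / 365) * 100
Linearity = 1.214 %FS

1.214 %FS


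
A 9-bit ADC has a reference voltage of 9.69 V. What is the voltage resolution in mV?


The resolution (LSB) of an ADC is Vref / 2^n.
LSB = 9.69 / 2^9
LSB = 9.69 / 512
LSB = 0.01892578 V = 18.92578125 mV

18.92578125 mV


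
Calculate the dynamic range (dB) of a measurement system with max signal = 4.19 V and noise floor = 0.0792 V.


Dynamic range = 20 * log10(Vmax / Vnoise).
DR = 20 * log10(4.19 / 0.0792)
DR = 20 * log10(52.9)
DR = 34.47 dB

34.47 dB


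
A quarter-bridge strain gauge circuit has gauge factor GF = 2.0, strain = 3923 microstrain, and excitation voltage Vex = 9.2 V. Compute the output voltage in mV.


Quarter bridge output: Vout = (GF * epsilon * Vex) / 4.
Vout = (2.0 * 3923e-6 * 9.2) / 4
Vout = 0.0721832 / 4 V
Vout = 0.0180458 V = 18.0458 mV

18.0458 mV


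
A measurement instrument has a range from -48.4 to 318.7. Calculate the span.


Span = upper range - lower range.
Span = 318.7 - (-48.4)
Span = 367.1

367.1


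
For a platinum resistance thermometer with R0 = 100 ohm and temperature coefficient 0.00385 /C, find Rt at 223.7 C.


The RTD equation: Rt = R0 * (1 + alpha * T).
Rt = 100 * (1 + 0.00385 * 223.7)
Rt = 100 * (1 + 0.861245)
Rt = 100 * 1.861245
Rt = 186.125 ohm

186.125 ohm


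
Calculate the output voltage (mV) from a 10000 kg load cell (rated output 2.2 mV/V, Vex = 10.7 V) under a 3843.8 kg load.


Vout = rated_output * Vex * (load / capacity).
Vout = 2.2 * 10.7 * (3843.8 / 10000)
Vout = 2.2 * 10.7 * 0.38438
Vout = 9.048 mV

9.048 mV


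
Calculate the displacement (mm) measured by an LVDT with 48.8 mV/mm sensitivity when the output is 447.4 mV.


Displacement = Vout / sensitivity.
d = 447.4 / 48.8
d = 9.168 mm

9.168 mm


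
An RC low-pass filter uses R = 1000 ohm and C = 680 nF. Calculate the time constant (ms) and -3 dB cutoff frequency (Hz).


Time constant: tau = R * C.
tau = 1000 * 6.80e-07 = 0.00068 s
tau = 0.68 ms
Cutoff frequency: fc = 1 / (2*pi*R*C).
fc = 1 / (2*pi*0.00068) = 234.05 Hz

tau = 0.68 ms, fc = 234.05 Hz


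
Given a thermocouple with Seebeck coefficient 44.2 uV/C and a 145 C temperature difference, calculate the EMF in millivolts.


The thermocouple output V = sensitivity * dT.
V = 44.2 uV/C * 145 C
V = 6409.0 uV
V = 6.409 mV

6.409 mV


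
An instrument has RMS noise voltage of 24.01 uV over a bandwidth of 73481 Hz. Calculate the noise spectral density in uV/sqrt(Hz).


Noise spectral density = Vrms / sqrt(BW).
NSD = 24.01 / sqrt(73481)
NSD = 24.01 / 271.0738
NSD = 0.0886 uV/sqrt(Hz)

0.0886 uV/sqrt(Hz)


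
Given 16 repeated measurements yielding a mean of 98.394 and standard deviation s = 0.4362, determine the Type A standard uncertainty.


The standard uncertainty for Type A evaluation is u = s / sqrt(n).
u = 0.4362 / sqrt(16)
u = 0.4362 / 4.0
u = 0.109

0.109


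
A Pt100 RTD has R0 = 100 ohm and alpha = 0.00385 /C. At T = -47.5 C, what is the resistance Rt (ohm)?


The RTD equation: Rt = R0 * (1 + alpha * T).
Rt = 100 * (1 + 0.00385 * -47.5)
Rt = 100 * (1 + -0.182875)
Rt = 100 * 0.817125
Rt = 81.713 ohm

81.713 ohm


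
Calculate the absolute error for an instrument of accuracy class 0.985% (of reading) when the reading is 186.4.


Absolute error = (accuracy% / 100) * reading.
Error = (0.985 / 100) * 186.4
Error = 0.00985 * 186.4
Error = 1.836

1.836


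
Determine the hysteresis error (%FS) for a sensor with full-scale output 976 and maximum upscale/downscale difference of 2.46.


Hysteresis = (max difference / full scale) * 100%.
H = (2.46 / 976) * 100
H = 0.252 %FS

0.252 %FS


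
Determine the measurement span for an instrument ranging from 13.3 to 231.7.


Span = upper range - lower range.
Span = 231.7 - (13.3)
Span = 218.4

218.4


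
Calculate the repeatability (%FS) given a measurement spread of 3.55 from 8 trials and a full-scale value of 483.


Repeatability = (spread / full scale) * 100%.
R = (3.55 / 483) * 100
R = 0.735 %FS

0.735 %FS


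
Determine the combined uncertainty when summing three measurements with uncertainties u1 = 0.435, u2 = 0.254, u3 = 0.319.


For a sum of independent quantities, uc = sqrt(u1^2 + u2^2 + u3^2).
uc = sqrt(0.435^2 + 0.254^2 + 0.319^2)
uc = sqrt(0.189225 + 0.064516 + 0.101761)
uc = 0.5962

0.5962


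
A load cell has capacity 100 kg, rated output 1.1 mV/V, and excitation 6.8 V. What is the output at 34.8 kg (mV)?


Vout = rated_output * Vex * (load / capacity).
Vout = 1.1 * 6.8 * (34.8 / 100)
Vout = 1.1 * 6.8 * 0.348
Vout = 2.603 mV

2.603 mV


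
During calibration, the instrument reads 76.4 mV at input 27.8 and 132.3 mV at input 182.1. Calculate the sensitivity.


Sensitivity = (y2 - y1) / (x2 - x1).
S = (132.3 - 76.4) / (182.1 - 27.8)
S = 55.9 / 154.3
S = 0.3623 mV/unit

0.3623 mV/unit


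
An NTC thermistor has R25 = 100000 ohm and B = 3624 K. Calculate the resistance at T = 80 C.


NTC thermistor equation: Rt = R25 * exp(B * (1/T - 1/T25)).
T in Kelvin: 353.15 K, T25 = 298.15 K
1/T - 1/T25 = 1/353.15 - 1/298.15 = -0.00052236
B * (1/T - 1/T25) = 3624 * -0.00052236 = -1.893
Rt = 100000 * exp(-1.893) = 15061.5 ohm

15061.5 ohm


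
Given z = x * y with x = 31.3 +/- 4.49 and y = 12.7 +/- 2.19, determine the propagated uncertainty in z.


For a product z = x*y, the relative uncertainty is:
uz/z = sqrt((ux/x)^2 + (uy/y)^2)
Relative uncertainties: ux/x = 4.49/31.3 = 0.14345
uy/y = 2.19/12.7 = 0.172441
z = 31.3 * 12.7 = 397.5
uz = 397.5 * sqrt(0.14345^2 + 0.172441^2) = 89.165

89.165


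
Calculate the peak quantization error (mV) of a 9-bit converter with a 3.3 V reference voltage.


The maximum quantization error is +/- LSB/2.
LSB = Vref / 2^n = 3.3 / 512 = 0.00644531 V
Max error = LSB / 2 = 0.00644531 / 2 = 0.00322266 V
Max error = 3.2227 mV

3.2227 mV


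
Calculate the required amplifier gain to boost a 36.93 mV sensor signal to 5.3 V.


Gain = Vout / Vin (converting to same units).
G = 5.3 V / 36.93 mV
G = 5300.0 mV / 36.93 mV
G = 143.51

143.51


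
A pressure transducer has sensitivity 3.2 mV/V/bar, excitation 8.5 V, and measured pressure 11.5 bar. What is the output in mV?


Output = sensitivity * Vex * P.
Vout = 3.2 * 8.5 * 11.5
Vout = 27.2 * 11.5
Vout = 312.8 mV

312.8 mV


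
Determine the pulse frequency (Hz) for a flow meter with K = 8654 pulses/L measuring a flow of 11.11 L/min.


Frequency = K * Q / 60 (converting L/min to L/s).
f = 8654 * 11.11 / 60
f = 96145.94 / 60
f = 1602.43 Hz

1602.43 Hz


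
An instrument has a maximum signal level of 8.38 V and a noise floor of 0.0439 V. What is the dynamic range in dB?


Dynamic range = 20 * log10(Vmax / Vnoise).
DR = 20 * log10(8.38 / 0.0439)
DR = 20 * log10(190.89)
DR = 45.62 dB

45.62 dB


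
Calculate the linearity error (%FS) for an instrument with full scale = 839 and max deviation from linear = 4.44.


Linearity error = (max deviation / full scale) * 100%.
Linearity = (4.44 / 839) * 100
Linearity = 0.529 %FS

0.529 %FS


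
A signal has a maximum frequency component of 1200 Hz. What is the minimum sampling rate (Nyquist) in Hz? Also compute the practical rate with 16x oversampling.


By Nyquist theorem, fs_min = 2 * fmax.
fs_min = 2 * 1200 = 2400 Hz
Practical rate = 16 * fs_min = 16 * 2400 = 38400 Hz

fs_min = 2400 Hz, fs_practical = 38400 Hz


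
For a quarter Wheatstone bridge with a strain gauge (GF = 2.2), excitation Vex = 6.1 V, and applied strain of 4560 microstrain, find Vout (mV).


Quarter bridge output: Vout = (GF * epsilon * Vex) / 4.
Vout = (2.2 * 4560e-6 * 6.1) / 4
Vout = 0.0611952 / 4 V
Vout = 0.0152988 V = 15.2988 mV

15.2988 mV


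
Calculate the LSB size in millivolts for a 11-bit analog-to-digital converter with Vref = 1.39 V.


The resolution (LSB) of an ADC is Vref / 2^n.
LSB = 1.39 / 2^11
LSB = 1.39 / 2048
LSB = 0.00067871 V = 0.67871094 mV

0.67871094 mV


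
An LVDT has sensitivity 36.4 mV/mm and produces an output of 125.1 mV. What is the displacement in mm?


Displacement = Vout / sensitivity.
d = 125.1 / 36.4
d = 3.437 mm

3.437 mm


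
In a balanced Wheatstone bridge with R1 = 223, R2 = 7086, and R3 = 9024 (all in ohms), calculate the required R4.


At balance: R1*R4 = R2*R3, so R4 = R2*R3/R1.
R4 = 7086 * 9024 / 223
R4 = 63944064 / 223
R4 = 286744.68 ohm

286744.68 ohm


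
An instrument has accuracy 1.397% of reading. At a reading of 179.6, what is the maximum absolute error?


Absolute error = (accuracy% / 100) * reading.
Error = (1.397 / 100) * 179.6
Error = 0.01397 * 179.6
Error = 2.509

2.509


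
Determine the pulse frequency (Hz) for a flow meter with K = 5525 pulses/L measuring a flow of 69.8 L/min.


Frequency = K * Q / 60 (converting L/min to L/s).
f = 5525 * 69.8 / 60
f = 385645.0 / 60
f = 6427.42 Hz

6427.42 Hz


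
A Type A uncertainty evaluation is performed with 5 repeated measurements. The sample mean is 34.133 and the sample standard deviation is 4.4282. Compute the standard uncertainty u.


The standard uncertainty for Type A evaluation is u = s / sqrt(n).
u = 4.4282 / sqrt(5)
u = 4.4282 / 2.2361
u = 1.9804

1.9804


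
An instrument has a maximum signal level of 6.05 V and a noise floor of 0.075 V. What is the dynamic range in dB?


Dynamic range = 20 * log10(Vmax / Vnoise).
DR = 20 * log10(6.05 / 0.075)
DR = 20 * log10(80.67)
DR = 38.13 dB

38.13 dB


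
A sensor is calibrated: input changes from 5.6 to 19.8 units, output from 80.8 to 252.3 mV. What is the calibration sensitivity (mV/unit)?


Sensitivity = (y2 - y1) / (x2 - x1).
S = (252.3 - 80.8) / (19.8 - 5.6)
S = 171.5 / 14.2
S = 12.0775 mV/unit

12.0775 mV/unit
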